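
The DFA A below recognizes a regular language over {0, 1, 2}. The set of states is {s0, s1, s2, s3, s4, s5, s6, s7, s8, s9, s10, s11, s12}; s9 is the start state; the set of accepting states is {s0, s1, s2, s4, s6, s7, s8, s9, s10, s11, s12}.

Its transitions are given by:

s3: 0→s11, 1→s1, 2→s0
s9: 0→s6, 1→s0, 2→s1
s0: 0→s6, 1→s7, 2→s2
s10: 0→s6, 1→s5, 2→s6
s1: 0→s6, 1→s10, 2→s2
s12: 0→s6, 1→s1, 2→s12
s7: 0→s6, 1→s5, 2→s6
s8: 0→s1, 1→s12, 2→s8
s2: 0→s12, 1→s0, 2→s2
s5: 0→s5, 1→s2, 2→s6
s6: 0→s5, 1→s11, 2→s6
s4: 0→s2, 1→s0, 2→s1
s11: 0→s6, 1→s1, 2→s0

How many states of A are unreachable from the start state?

3

Starting at s9 and following transitions, the reachable set is {s0, s1, s2, s5, s6, s7, s9, s10, s11, s12}. That leaves s3, s4, s8 unreachable — 3 in total.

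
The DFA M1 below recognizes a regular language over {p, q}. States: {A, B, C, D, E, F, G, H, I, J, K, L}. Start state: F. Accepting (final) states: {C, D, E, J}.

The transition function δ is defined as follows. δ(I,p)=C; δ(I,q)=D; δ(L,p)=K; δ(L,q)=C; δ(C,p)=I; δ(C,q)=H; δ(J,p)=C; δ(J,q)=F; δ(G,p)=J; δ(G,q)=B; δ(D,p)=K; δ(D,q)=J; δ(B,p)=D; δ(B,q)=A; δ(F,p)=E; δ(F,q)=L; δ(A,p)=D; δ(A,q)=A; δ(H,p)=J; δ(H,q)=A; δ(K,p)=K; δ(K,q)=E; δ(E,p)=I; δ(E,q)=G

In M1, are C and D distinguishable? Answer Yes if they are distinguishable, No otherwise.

Yes

All states are reachable from the start state.
P0 = {C,D,E,J} | {A,B,F,G,H,I,K,L}.
Split {C,D,E,J} by δ(·,p) → {C,D,E} and {J}.
Split {C,D,E} by δ(·,q) → {C,E} and {D}.
Split {A,B,F,G,H,I,K,L} by δ(·,p) → {A,B} and {F,I} and {G,H} and {K,L}.
Refine {F,I} on symbol q: members go to different blocks, giving {F} and {I}.
Stable partition: {C,E} | {A,B} | {J} | {D} | {F} | {G,H} | {K,L} | {I} — 8 equivalence classes.
C and D end up in different blocks, so they are distinguishable. For instance, the string 'q' is accepted from only D.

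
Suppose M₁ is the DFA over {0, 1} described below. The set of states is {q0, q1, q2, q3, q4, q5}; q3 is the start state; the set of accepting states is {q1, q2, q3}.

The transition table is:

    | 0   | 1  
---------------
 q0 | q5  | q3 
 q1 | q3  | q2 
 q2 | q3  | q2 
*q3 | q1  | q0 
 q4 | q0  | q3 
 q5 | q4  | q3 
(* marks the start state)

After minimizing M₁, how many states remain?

All states are reachable from the start state.
Initial partition by acceptance: {q1,q2,q3} | {q0,q4,q5}.
Refine {q1,q2,q3} on symbol 1: members go to different blocks, giving {q1,q2} and {q3}.
The partition is now stable with 3 blocks: {q1,q2} | {q0,q4,q5} | {q3}.

3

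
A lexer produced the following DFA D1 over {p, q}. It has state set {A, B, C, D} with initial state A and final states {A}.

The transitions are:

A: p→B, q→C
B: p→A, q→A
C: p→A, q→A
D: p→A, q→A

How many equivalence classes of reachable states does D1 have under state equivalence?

2

First remove the unreachable states {D}; 3 states remain.
Initial partition by acceptance: {A} | {B,C}.
No further refinement is possible. Final partition (2 blocks): {A} | {B,C}.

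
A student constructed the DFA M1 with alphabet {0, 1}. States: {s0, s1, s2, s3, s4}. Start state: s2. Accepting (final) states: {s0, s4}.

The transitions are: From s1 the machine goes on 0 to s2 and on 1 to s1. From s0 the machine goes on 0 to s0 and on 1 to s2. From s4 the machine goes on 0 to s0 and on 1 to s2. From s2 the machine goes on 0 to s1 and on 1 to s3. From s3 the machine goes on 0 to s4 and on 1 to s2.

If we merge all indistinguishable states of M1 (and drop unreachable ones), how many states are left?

All states are reachable from the start state.
P0 = {s0,s4} | {s1,s2,s3}.
Split {s1,s2,s3} by δ(·,0) → {s1,s2} and {s3}.
Split {s1,s2} by δ(·,1) → {s1} and {s2}.
The partition is now stable with 4 blocks: {s0,s4} | {s1} | {s3} | {s2}.

4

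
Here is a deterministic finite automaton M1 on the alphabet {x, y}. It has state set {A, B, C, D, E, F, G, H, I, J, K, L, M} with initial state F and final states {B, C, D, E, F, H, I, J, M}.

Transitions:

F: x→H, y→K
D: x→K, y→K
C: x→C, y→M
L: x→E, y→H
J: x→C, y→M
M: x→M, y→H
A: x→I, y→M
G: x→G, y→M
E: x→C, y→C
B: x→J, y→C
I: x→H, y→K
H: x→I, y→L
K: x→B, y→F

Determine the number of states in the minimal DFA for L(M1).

5

Reachable states from the start: {B,C,E,F,H,I,J,K,L,M}. Unreachable: {A,D,G} — drop them.
P0 = {B,C,E,F,H,I,J,M} | {K,L}.
On input y, block {B,C,E,F,H,I,J,M} splits into {B,C,E,J,M} and {F,H,I}.
Split {B,C,E,J,M} by δ(·,y) → {B,C,E,J} and {M}.
On input y, block {B,C,E,J} splits into {B,E} and {C,J}.
Stable partition: {B,E} | {K,L} | {F,H,I} | {M} | {C,J} — 5 equivalence classes.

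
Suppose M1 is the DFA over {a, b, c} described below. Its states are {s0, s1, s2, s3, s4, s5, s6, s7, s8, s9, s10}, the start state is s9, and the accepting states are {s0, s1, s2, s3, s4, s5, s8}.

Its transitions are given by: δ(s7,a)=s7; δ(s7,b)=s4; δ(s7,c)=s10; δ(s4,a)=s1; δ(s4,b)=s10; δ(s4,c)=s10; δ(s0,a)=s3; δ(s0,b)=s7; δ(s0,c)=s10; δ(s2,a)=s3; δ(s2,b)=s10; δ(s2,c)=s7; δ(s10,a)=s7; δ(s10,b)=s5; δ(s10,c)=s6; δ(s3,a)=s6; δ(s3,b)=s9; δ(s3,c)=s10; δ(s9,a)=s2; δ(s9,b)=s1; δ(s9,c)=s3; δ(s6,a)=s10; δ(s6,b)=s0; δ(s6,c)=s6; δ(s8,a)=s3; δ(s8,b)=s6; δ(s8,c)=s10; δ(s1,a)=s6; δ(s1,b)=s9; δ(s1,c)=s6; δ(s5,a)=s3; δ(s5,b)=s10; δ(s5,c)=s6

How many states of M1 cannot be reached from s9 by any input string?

1

Starting at s9 and following transitions, the reachable set is {s0, s1, s2, s3, s4, s5, s6, s7, s9, s10}. That leaves s8 unreachable — 1 in total.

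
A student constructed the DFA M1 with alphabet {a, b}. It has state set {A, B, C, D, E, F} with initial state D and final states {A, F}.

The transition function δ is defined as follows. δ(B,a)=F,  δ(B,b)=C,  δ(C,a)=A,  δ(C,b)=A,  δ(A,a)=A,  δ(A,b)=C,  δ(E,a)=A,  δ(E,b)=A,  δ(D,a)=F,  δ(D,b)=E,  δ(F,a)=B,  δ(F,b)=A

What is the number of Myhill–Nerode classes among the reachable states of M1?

4

Every state is reachable, so we keep all 6.
P0 = {A,F} | {B,C,D,E}.
On input a, block {A,F} splits into {A} and {F}.
Refine {B,C,D,E} on symbol a: members go to different blocks, giving {B,D} and {C,E}.
The partition is now stable with 4 blocks: {A} | {B,D} | {F} | {C,E}.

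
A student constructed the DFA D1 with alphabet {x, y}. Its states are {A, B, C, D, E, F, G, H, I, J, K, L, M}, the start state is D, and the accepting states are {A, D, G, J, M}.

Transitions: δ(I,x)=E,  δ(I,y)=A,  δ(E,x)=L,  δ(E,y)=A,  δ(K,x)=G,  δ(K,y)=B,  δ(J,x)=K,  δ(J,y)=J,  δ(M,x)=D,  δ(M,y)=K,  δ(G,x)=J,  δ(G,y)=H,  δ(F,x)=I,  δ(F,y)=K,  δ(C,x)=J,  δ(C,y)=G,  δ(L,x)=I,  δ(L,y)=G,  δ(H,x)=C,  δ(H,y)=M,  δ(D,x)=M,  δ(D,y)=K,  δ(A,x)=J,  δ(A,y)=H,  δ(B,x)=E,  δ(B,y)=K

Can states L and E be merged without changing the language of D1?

Reachable states from the start: {A,B,C,D,E,G,H,I,J,K,L,M}. Unreachable: {F} — drop them.
Initial partition by acceptance: {A,D,G,J,M} | {B,C,E,H,I,K,L}.
On input x, block {A,D,G,J,M} splits into {A,D,G,M} and {J}.
Split {A,D,G,M} by δ(·,x) → {A,G} and {D,M}.
Refine {B,C,E,H,I,K,L} on symbol x: members go to different blocks, giving {B,E,H,I,L} and {C} and {K}.
Refine {B,E,H,I,L} on symbol x: members go to different blocks, giving {B,E,I,L} and {H}.
Refine {B,E,I,L} on symbol y: members go to different blocks, giving {E,I,L} and {B}.
Stable partition: {A,G} | {E,I,L} | {J} | {D,M} | {C} | {K} | {H} | {B} — 8 equivalence classes.
L and E lie in the same block of the stable partition, so they are equivalent — no string distinguishes them.

Yes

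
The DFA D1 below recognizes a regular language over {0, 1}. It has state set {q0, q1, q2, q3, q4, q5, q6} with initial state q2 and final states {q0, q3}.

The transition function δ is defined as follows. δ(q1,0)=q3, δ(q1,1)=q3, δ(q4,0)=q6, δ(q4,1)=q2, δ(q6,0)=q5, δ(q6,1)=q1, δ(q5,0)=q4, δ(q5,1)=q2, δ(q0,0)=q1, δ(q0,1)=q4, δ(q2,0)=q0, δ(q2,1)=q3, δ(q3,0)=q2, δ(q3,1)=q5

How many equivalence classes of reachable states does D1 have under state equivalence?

All states are reachable from the start state.
P0 = {q0,q3} | {q1,q2,q4,q5,q6}.
On input 0, block {q1,q2,q4,q5,q6} splits into {q4,q5,q6} and {q1,q2}.
The partition is now stable with 3 blocks: {q0,q3} | {q4,q5,q6} | {q1,q2}.

3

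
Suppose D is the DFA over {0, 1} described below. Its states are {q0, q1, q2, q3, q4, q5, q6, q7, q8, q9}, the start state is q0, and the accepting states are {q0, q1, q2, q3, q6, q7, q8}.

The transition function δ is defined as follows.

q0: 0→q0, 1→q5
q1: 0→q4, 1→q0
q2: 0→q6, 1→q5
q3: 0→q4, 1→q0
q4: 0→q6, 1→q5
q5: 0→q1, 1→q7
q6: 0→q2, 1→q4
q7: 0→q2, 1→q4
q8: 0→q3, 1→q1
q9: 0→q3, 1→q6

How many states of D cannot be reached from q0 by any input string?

3

Starting at q0 and following transitions, the reachable set is {q0, q1, q2, q4, q5, q6, q7}. That leaves q3, q8, q9 unreachable — 3 in total.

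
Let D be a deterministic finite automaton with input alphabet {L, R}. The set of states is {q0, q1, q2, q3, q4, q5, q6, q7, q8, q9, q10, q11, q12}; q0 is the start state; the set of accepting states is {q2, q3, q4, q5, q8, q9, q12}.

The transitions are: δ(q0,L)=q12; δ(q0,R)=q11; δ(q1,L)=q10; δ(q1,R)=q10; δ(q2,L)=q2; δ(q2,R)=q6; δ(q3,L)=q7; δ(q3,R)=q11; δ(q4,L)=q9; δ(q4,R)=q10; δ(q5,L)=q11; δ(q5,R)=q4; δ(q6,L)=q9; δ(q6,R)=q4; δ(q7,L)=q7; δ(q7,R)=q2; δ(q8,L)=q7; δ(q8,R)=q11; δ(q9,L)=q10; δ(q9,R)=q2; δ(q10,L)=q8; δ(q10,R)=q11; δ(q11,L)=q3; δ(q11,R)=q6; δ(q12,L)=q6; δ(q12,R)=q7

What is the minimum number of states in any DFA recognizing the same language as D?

First remove the unreachable states {q1,q5}; 11 states remain.
P0 = {q2,q3,q4,q8,q9,q12} | {q0,q6,q7,q10,q11}.
Refine {q2,q3,q4,q8,q9,q12} on symbol L: members go to different blocks, giving {q3,q8,q9,q12} and {q2,q4}.
Split {q3,q8,q9,q12} by δ(·,R) → {q3,q8,q12} and {q9}.
On input L, block {q0,q6,q7,q10,q11} splits into {q0,q10,q11} and {q6} and {q7}.
Split {q3,q8,q12} by δ(·,L) → {q3,q8} and {q12}.
Refine {q0,q10,q11} on symbol L: members go to different blocks, giving {q10,q11} and {q0}.
Split {q10,q11} by δ(·,R) → {q10} and {q11}.
Split {q2,q4} by δ(·,L) → {q2} and {q4}.
The partition is now stable with 10 blocks: {q3,q8} | {q10} | {q2} | {q9} | {q6} | {q7} | {q12} | {q0} | {q11} | {q4}.

10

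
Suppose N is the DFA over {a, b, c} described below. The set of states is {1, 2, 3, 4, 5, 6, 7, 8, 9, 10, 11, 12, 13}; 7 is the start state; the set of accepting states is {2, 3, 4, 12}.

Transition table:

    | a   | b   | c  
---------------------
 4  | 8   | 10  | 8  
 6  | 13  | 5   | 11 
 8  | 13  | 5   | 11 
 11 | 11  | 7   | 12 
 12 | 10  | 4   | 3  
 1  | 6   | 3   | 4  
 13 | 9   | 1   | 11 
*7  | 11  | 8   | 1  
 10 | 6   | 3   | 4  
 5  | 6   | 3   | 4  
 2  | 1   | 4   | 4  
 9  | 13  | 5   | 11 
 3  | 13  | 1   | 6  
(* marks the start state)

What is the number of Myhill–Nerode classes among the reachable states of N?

6

First remove the unreachable states {2}; 12 states remain.
P0 = {3,4,12} | {1,5,6,7,8,9,10,11,13}.
Refine {3,4,12} on symbol b: members go to different blocks, giving {3,4} and {12}.
On input b, block {1,5,6,7,8,9,10,11,13} splits into {6,7,8,9,11,13} and {1,5,10}.
Split {6,7,8,9,11,13} by δ(·,b) → {6,8,9,13} and {7,11}.
Split {7,11} by δ(·,b) → {7} and {11}.
No further refinement is possible. Final partition (6 blocks): {3,4} | {6,8,9,13} | {12} | {1,5,10} | {7} | {11}.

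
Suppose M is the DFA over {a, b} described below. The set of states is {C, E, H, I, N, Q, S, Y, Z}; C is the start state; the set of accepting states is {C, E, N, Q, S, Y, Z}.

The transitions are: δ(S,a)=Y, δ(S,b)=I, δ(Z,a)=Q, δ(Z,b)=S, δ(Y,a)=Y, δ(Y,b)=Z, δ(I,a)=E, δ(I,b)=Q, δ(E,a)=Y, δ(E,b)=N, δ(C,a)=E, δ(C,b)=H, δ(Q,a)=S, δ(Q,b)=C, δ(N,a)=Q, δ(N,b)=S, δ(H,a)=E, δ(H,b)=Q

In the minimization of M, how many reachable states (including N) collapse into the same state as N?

2

P0 = {C,E,N,Q,S,Y,Z} | {H,I}.
Split {C,E,N,Q,S,Y,Z} by δ(·,b) → {E,N,Q,Y,Z} and {C,S}.
On input a, block {E,N,Q,Y,Z} splits into {E,N,Y,Z} and {Q}.
Split {E,N,Y,Z} by δ(·,a) → {N,Z} and {E,Y}.
No further refinement is possible. Final partition (5 blocks): {N,Z} | {H,I} | {C,S} | {Q} | {E,Y}.
State N belongs to the block {N,Z}, which has 2 states.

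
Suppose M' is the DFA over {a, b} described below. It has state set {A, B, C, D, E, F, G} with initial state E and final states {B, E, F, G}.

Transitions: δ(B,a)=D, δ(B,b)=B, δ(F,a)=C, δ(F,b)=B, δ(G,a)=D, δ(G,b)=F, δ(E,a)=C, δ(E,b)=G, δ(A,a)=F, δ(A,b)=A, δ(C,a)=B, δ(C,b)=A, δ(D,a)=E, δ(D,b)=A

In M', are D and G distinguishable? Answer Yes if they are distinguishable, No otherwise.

Yes

Every state is reachable, so we keep all 7.
Initial partition by acceptance: {B,E,F,G} | {A,C,D}.
Stable partition: {B,E,F,G} | {A,C,D} — 2 equivalence classes.
D and G end up in different blocks, so they are distinguishable. For instance, the string 'ε' is accepted from only G.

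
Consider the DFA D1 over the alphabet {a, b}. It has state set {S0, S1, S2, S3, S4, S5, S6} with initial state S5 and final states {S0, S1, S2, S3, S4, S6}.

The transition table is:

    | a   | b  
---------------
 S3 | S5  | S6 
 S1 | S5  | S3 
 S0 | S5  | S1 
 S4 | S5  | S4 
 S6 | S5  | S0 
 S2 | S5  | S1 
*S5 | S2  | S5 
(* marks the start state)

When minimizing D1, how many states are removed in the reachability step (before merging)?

No path from S5 leads to S4; the other 6 states are all reachable.

1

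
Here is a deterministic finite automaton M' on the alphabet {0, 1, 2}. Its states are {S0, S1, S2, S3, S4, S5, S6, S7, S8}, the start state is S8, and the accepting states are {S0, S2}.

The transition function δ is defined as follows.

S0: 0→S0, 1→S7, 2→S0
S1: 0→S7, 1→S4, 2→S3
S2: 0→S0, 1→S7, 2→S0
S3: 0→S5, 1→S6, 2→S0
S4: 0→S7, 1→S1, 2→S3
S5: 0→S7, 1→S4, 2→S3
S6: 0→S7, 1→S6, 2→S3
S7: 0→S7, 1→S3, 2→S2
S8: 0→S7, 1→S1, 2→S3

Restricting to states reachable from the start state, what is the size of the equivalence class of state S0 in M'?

2

P0 = {S0,S2} | {S1,S3,S4,S5,S6,S7,S8}.
On input 2, block {S1,S3,S4,S5,S6,S7,S8} splits into {S1,S4,S5,S6,S8} and {S3,S7}.
On input 0, block {S3,S7} splits into {S3} and {S7}.
No further refinement is possible. Final partition (4 blocks): {S0,S2} | {S1,S4,S5,S6,S8} | {S3} | {S7}.
The equivalence class containing S0 is {S0,S2}, of size 2.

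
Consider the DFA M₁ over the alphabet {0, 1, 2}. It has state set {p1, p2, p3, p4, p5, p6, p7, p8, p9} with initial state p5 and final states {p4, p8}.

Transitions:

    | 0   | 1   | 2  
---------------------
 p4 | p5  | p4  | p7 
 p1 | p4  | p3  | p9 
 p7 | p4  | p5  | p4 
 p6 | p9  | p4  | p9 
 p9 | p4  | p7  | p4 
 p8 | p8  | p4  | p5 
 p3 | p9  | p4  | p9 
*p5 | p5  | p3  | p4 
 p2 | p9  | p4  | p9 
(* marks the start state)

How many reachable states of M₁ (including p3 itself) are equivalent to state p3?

First remove the unreachable states {p1,p2,p6,p8}; 5 states remain.
P0 = {p4} | {p3,p5,p7,p9}.
Refine {p3,p5,p7,p9} on symbol 0: members go to different blocks, giving {p3,p5} and {p7,p9}.
Split {p3,p5} by δ(·,0) → {p3} and {p5}.
Refine {p7,p9} on symbol 1: members go to different blocks, giving {p7} and {p9}.
Stable partition: {p4} | {p3} | {p7} | {p5} | {p9} — 5 equivalence classes.
The equivalence class containing p3 is {p3}, of size 1.

1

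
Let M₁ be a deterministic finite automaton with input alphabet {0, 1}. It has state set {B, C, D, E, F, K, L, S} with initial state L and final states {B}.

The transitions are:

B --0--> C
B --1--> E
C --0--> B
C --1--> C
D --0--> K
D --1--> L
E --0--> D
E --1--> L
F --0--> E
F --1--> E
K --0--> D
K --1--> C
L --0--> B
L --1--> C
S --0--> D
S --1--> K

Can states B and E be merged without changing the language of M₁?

States {F,S} cannot be reached from the start state, so discard them.
Start with accepting vs non-accepting: {B} | {C,D,E,K,L}.
On input 0, block {C,D,E,K,L} splits into {D,E,K} and {C,L}.
Stable partition: {B} | {D,E,K} | {C,L} — 3 equivalence classes.
B and E end up in different blocks, so they are distinguishable. For instance, the string 'ε' is accepted from only B.

No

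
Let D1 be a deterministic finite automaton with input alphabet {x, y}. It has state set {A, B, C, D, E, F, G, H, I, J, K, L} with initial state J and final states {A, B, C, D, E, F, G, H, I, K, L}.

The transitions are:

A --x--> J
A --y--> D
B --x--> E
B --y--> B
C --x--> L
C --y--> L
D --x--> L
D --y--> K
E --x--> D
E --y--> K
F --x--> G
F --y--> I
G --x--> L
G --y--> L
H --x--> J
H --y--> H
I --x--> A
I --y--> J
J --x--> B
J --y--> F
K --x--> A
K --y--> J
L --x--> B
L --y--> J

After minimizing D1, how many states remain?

States {C,H} cannot be reached from the start state, so discard them.
P0 = {A,B,D,E,F,G,I,K,L} | {J}.
Refine {A,B,D,E,F,G,I,K,L} on symbol x: members go to different blocks, giving {B,D,E,F,G,I,K,L} and {A}.
On input x, block {B,D,E,F,G,I,K,L} splits into {B,D,E,F,G,L} and {I,K}.
On input y, block {B,D,E,F,G,L} splits into {D,E,F} and {B,G} and {L}.
Split {D,E,F} by δ(·,x) → {D} and {E} and {F}.
On input x, block {B,G} splits into {B} and {G}.
Stable partition: {D} | {J} | {A} | {I,K} | {B} | {L} | {E} | {F} | {G} — 9 equivalence classes.

9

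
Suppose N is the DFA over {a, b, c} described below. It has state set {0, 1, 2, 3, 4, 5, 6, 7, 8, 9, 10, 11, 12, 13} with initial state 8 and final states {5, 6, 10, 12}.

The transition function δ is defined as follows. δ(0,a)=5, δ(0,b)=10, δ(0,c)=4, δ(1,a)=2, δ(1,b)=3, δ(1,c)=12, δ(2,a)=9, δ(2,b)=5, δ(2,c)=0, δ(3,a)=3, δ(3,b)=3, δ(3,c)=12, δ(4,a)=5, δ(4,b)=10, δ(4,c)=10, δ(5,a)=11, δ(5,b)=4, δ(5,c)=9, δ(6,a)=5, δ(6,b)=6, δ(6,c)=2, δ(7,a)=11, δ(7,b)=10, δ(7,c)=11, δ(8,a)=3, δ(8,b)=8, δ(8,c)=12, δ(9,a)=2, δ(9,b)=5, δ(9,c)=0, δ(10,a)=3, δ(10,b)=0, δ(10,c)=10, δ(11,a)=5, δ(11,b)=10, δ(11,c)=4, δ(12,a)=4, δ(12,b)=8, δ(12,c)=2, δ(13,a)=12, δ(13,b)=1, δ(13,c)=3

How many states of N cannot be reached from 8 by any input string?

4

BFS from 8 reaches {0, 2, 3, 4, 5, 8, 9, 10, 11, 12}; the 4 state(s) 1, 6, 7, 13 are never visited.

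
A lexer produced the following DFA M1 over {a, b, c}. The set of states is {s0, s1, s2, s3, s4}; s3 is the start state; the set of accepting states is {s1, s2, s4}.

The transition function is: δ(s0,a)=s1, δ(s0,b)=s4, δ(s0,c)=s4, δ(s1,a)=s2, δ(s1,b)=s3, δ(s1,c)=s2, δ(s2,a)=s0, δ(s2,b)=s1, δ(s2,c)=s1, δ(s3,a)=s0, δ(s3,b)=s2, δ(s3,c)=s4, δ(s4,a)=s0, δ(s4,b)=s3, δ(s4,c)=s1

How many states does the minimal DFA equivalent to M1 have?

P0 = {s1,s2,s4} | {s0,s3}.
On input a, block {s1,s2,s4} splits into {s2,s4} and {s1}.
On input b, block {s2,s4} splits into {s2} and {s4}.
On input a, block {s0,s3} splits into {s0} and {s3}.
Stable partition: {s2} | {s0} | {s1} | {s4} | {s3} — 5 equivalence classes.

5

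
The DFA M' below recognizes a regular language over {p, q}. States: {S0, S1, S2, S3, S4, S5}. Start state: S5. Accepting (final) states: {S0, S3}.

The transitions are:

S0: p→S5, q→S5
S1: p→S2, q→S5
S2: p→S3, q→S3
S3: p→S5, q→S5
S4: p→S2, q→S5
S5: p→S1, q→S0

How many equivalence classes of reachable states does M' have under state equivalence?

4

States {S4} cannot be reached from the start state, so discard them.
P0 = {S0,S3} | {S1,S2,S5}.
On input p, block {S1,S2,S5} splits into {S1,S5} and {S2}.
Split {S1,S5} by δ(·,p) → {S1} and {S5}.
No further refinement is possible. Final partition (4 blocks): {S0,S3} | {S1} | {S2} | {S5}.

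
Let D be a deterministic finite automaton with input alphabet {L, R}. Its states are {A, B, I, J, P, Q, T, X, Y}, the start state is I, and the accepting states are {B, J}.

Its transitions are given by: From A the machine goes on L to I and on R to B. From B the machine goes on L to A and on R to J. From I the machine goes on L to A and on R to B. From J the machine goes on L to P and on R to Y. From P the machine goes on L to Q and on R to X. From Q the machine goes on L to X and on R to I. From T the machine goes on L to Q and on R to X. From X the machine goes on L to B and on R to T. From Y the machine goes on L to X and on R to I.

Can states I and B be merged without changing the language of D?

Initial partition by acceptance: {B,J} | {A,I,P,Q,T,X,Y}.
Split {B,J} by δ(·,R) → {B} and {J}.
Refine {A,I,P,Q,T,X,Y} on symbol L: members go to different blocks, giving {A,I,P,Q,T,Y} and {X}.
On input L, block {A,I,P,Q,T,Y} splits into {A,I,P,T} and {Q,Y}.
Split {A,I,P,T} by δ(·,L) → {P,T} and {A,I}.
The partition is now stable with 6 blocks: {B} | {P,T} | {J} | {X} | {Q,Y} | {A,I}.
I and B end up in different blocks, so they are distinguishable. For instance, the string 'ε' is accepted from only B.

No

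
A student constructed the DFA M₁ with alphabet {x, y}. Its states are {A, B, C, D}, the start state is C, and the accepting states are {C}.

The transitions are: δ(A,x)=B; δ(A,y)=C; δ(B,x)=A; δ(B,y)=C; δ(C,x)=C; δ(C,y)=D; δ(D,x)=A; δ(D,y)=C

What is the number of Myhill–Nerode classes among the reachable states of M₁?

2

P0 = {C} | {A,B,D}.
No further refinement is possible. Final partition (2 blocks): {C} | {A,B,D}.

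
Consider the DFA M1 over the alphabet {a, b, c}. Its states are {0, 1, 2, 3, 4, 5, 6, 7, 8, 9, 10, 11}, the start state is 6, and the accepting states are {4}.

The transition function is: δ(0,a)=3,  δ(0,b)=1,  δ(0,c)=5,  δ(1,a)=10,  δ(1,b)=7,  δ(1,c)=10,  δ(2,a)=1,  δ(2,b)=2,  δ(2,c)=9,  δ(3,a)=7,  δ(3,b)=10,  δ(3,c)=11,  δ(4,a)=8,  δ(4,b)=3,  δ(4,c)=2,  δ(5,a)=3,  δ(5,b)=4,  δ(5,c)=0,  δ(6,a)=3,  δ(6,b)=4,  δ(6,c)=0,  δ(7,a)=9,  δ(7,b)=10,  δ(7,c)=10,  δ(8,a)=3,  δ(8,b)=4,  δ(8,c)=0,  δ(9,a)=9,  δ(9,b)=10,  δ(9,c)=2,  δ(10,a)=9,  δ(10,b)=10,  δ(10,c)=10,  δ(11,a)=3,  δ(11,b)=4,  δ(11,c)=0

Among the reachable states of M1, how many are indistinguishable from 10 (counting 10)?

Every state is reachable, so we keep all 12.
Initial partition by acceptance: {4} | {0,1,2,3,5,6,7,8,9,10,11}.
Refine {0,1,2,3,5,6,7,8,9,10,11} on symbol b: members go to different blocks, giving {0,1,2,3,7,9,10} and {5,6,8,11}.
On input c, block {0,1,2,3,7,9,10} splits into {1,2,7,9,10} and {0,3}.
Split {0,3} by δ(·,a) → {0} and {3}.
The partition is now stable with 5 blocks: {4} | {1,2,7,9,10} | {5,6,8,11} | {0} | {3}.
The equivalence class containing 10 is {1,2,7,9,10}, of size 5.

5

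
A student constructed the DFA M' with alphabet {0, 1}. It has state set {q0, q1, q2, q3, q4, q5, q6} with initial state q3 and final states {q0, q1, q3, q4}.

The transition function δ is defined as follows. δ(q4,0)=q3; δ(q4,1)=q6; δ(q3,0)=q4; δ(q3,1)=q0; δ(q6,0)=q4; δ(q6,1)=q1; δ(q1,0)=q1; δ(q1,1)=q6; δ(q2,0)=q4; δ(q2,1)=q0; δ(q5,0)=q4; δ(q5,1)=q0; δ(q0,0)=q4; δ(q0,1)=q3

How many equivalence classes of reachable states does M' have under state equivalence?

4

States {q2,q5} cannot be reached from the start state, so discard them.
Start with accepting vs non-accepting: {q0,q1,q3,q4} | {q6}.
Split {q0,q1,q3,q4} by δ(·,1) → {q0,q3} and {q1,q4}.
Refine {q1,q4} on symbol 0: members go to different blocks, giving {q1} and {q4}.
The partition is now stable with 4 blocks: {q0,q3} | {q6} | {q1} | {q4}.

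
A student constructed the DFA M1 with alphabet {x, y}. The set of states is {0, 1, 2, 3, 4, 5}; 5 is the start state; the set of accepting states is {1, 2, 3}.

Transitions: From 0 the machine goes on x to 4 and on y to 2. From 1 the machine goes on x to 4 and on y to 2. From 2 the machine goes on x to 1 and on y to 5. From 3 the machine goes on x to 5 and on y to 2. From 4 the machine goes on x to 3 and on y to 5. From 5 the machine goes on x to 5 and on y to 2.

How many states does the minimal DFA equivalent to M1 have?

5

First remove the unreachable states {0}; 5 states remain.
Start with accepting vs non-accepting: {1,2,3} | {4,5}.
Refine {1,2,3} on symbol x: members go to different blocks, giving {1,3} and {2}.
Refine {4,5} on symbol x: members go to different blocks, giving {4} and {5}.
Refine {1,3} on symbol x: members go to different blocks, giving {1} and {3}.
Stable partition: {1} | {4} | {2} | {5} | {3} — 5 equivalence classes.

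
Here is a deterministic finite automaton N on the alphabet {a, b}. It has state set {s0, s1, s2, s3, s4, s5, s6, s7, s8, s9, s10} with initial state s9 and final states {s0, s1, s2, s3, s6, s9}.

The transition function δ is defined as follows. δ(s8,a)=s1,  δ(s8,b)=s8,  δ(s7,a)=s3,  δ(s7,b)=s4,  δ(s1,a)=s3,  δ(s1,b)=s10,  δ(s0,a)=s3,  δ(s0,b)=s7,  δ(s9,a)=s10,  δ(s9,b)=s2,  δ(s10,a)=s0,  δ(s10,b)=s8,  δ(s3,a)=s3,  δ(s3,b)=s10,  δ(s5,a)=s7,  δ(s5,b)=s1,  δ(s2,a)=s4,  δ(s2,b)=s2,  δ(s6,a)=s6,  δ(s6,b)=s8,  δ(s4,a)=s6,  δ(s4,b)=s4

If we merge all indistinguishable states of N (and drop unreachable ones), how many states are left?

States {s5} cannot be reached from the start state, so discard them.
P0 = {s0,s1,s2,s3,s6,s9} | {s4,s7,s8,s10}.
On input a, block {s0,s1,s2,s3,s6,s9} splits into {s0,s1,s3,s6} and {s2,s9}.
Stable partition: {s0,s1,s3,s6} | {s4,s7,s8,s10} | {s2,s9} — 3 equivalence classes.

3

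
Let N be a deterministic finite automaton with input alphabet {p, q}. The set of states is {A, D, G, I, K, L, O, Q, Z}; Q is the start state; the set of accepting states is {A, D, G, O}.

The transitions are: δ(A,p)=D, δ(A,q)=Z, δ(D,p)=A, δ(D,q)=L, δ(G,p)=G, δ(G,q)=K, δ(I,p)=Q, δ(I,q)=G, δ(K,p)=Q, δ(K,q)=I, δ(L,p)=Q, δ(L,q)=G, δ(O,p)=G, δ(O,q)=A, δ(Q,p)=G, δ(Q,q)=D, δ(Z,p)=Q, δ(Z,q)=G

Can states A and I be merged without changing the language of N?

No

First remove the unreachable states {O}; 8 states remain.
Initial partition by acceptance: {A,D,G} | {I,K,L,Q,Z}.
On input p, block {I,K,L,Q,Z} splits into {I,K,L,Z} and {Q}.
Refine {I,K,L,Z} on symbol q: members go to different blocks, giving {I,L,Z} and {K}.
Refine {A,D,G} on symbol q: members go to different blocks, giving {A,D} and {G}.
No further refinement is possible. Final partition (5 blocks): {A,D} | {I,L,Z} | {Q} | {K} | {G}.
A and I end up in different blocks, so they are distinguishable. For instance, the string 'ε' is accepted from only A.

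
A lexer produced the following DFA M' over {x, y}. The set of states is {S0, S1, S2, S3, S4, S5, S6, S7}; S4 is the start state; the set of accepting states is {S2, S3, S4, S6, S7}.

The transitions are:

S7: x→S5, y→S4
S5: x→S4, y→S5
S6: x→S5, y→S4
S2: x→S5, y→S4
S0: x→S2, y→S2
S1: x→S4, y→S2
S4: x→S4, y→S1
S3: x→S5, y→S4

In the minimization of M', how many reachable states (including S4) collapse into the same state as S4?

1

Reachable states from the start: {S1,S2,S4,S5}. Unreachable: {S0,S3,S6,S7} — drop them.
Start with accepting vs non-accepting: {S2,S4} | {S1,S5}.
Refine {S2,S4} on symbol x: members go to different blocks, giving {S2} and {S4}.
On input y, block {S1,S5} splits into {S1} and {S5}.
The partition is now stable with 4 blocks: {S2} | {S1} | {S4} | {S5}.
State S4 belongs to the block {S4}, which has 1 states.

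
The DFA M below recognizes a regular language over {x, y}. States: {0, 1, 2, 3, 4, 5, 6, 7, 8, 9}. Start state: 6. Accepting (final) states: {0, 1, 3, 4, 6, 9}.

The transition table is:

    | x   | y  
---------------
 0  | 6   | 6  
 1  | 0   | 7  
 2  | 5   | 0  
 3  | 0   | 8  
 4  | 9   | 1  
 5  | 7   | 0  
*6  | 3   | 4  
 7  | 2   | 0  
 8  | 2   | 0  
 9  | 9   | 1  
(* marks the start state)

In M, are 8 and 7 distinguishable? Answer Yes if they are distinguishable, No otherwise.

P0 = {0,1,3,4,6,9} | {2,5,7,8}.
Refine {0,1,3,4,6,9} on symbol y: members go to different blocks, giving {0,4,6,9} and {1,3}.
On input x, block {0,4,6,9} splits into {0,4,9} and {6}.
Refine {0,4,9} on symbol x: members go to different blocks, giving {4,9} and {0}.
Stable partition: {4,9} | {2,5,7,8} | {1,3} | {6} | {0} — 5 equivalence classes.
8 and 7 lie in the same block of the stable partition, so they are equivalent — no string distinguishes them.

No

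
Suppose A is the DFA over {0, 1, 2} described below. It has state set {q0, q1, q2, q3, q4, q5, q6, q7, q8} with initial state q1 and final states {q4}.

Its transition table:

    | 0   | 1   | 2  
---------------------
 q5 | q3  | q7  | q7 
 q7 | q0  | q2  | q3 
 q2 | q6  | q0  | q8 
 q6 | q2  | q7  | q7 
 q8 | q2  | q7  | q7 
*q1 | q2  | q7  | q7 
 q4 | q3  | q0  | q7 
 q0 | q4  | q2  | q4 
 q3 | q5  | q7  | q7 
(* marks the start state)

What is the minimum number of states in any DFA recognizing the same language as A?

P0 = {q4} | {q0,q1,q2,q3,q5,q6,q7,q8}.
Split {q0,q1,q2,q3,q5,q6,q7,q8} by δ(·,0) → {q1,q2,q3,q5,q6,q7,q8} and {q0}.
Split {q1,q2,q3,q5,q6,q7,q8} by δ(·,0) → {q1,q2,q3,q5,q6,q8} and {q7}.
Refine {q1,q2,q3,q5,q6,q8} on symbol 1: members go to different blocks, giving {q1,q3,q5,q6,q8} and {q2}.
Split {q1,q3,q5,q6,q8} by δ(·,0) → {q1,q6,q8} and {q3,q5}.
No further refinement is possible. Final partition (6 blocks): {q4} | {q1,q6,q8} | {q0} | {q7} | {q2} | {q3,q5}.

6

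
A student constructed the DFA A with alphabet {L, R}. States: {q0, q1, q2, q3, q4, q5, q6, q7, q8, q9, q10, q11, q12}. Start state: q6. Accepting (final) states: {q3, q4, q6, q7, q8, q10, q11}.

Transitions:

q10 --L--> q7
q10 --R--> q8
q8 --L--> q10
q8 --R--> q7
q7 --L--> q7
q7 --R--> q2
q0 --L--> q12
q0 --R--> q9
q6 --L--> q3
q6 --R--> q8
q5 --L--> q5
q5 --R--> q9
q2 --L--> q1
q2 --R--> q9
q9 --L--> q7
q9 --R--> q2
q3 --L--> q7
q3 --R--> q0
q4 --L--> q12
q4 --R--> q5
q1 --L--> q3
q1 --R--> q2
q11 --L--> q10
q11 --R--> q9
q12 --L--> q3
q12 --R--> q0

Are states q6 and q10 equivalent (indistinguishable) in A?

Yes

States {q4,q5,q11} cannot be reached from the start state, so discard them.
P0 = {q3,q6,q7,q8,q10} | {q0,q1,q2,q9,q12}.
Refine {q3,q6,q7,q8,q10} on symbol R: members go to different blocks, giving {q6,q8,q10} and {q3,q7}.
Split {q6,q8,q10} by δ(·,L) → {q6,q10} and {q8}.
Split {q0,q1,q2,q9,q12} by δ(·,L) → {q1,q9,q12} and {q0,q2}.
No further refinement is possible. Final partition (5 blocks): {q6,q10} | {q1,q9,q12} | {q3,q7} | {q8} | {q0,q2}.
q6 and q10 lie in the same block of the stable partition, so they are equivalent — no string distinguishes them.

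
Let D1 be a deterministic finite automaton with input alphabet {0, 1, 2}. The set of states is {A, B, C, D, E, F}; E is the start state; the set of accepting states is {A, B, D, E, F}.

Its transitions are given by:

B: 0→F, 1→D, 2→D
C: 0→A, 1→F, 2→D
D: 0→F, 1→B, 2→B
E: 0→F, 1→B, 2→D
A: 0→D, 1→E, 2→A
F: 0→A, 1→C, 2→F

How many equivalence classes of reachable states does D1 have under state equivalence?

All states are reachable from the start state.
Initial partition by acceptance: {A,B,D,E,F} | {C}.
On input 1, block {A,B,D,E,F} splits into {A,B,D,E} and {F}.
Split {A,B,D,E} by δ(·,0) → {B,D,E} and {A}.
The partition is now stable with 4 blocks: {B,D,E} | {C} | {F} | {A}.

4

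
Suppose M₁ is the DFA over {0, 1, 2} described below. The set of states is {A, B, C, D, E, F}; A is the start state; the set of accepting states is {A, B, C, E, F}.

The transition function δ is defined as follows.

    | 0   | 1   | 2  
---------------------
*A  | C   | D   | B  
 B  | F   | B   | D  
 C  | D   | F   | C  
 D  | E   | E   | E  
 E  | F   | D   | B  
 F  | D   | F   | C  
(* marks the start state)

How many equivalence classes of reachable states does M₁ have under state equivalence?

Every state is reachable, so we keep all 6.
Start with accepting vs non-accepting: {A,B,C,E,F} | {D}.
Split {A,B,C,E,F} by δ(·,0) → {A,B,E} and {C,F}.
Split {A,B,E} by δ(·,1) → {A,E} and {B}.
The partition is now stable with 4 blocks: {A,E} | {D} | {C,F} | {B}.

4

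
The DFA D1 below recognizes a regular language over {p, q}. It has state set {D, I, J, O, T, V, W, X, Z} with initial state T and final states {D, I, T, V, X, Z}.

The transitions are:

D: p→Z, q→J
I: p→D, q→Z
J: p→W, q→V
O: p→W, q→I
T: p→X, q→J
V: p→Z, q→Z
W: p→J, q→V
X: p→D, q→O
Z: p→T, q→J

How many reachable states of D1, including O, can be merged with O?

Every state is reachable, so we keep all 9.
P0 = {D,I,T,V,X,Z} | {J,O,W}.
Refine {D,I,T,V,X,Z} on symbol q: members go to different blocks, giving {D,T,X,Z} and {I,V}.
The partition is now stable with 3 blocks: {D,T,X,Z} | {J,O,W} | {I,V}.
State O belongs to the block {J,O,W}, which has 3 states.

3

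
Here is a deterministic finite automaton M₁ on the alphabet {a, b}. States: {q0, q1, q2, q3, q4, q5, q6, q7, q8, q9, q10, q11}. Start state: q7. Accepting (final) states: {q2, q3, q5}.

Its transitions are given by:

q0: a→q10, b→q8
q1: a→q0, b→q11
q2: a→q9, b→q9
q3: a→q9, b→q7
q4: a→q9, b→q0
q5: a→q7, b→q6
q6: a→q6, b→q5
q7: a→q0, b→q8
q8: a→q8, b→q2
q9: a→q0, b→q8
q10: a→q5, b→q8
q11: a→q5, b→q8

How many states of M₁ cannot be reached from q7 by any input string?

Starting at q7 and following transitions, the reachable set is {q0, q2, q5, q6, q7, q8, q9, q10}. That leaves q1, q3, q4, q11 unreachable — 4 in total.

4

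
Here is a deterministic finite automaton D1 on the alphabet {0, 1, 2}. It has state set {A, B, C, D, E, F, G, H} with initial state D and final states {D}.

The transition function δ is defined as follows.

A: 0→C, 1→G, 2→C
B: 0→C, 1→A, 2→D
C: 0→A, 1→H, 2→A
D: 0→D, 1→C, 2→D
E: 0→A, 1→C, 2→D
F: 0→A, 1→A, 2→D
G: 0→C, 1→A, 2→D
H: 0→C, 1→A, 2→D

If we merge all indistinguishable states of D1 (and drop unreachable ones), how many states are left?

3

First remove the unreachable states {B,E,F}; 5 states remain.
Start with accepting vs non-accepting: {D} | {A,C,G,H}.
On input 2, block {A,C,G,H} splits into {A,C} and {G,H}.
The partition is now stable with 3 blocks: {D} | {A,C} | {G,H}.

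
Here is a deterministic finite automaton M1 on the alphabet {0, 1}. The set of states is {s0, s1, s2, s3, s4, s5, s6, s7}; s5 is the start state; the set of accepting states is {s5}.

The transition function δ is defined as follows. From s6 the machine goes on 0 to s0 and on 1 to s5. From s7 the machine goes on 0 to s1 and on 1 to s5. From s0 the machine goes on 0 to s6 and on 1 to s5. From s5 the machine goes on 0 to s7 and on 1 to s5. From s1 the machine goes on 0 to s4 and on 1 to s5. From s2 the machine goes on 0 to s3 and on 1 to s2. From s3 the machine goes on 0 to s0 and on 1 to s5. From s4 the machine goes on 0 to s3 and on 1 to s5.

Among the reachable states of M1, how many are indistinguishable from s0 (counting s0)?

States {s2} cannot be reached from the start state, so discard them.
Start with accepting vs non-accepting: {s5} | {s0,s1,s3,s4,s6,s7}.
Stable partition: {s5} | {s0,s1,s3,s4,s6,s7} — 2 equivalence classes.
State s0 belongs to the block {s0,s1,s3,s4,s6,s7}, which has 6 states.

6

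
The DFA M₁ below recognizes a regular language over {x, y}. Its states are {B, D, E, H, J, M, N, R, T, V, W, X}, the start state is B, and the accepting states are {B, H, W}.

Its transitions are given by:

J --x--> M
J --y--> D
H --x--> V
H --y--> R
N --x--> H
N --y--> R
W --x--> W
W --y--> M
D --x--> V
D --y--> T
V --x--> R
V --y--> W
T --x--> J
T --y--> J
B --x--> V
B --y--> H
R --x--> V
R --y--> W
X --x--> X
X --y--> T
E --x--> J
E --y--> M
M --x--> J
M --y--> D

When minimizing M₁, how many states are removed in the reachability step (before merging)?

3

No path from B leads to E, N, X; the other 9 states are all reachable.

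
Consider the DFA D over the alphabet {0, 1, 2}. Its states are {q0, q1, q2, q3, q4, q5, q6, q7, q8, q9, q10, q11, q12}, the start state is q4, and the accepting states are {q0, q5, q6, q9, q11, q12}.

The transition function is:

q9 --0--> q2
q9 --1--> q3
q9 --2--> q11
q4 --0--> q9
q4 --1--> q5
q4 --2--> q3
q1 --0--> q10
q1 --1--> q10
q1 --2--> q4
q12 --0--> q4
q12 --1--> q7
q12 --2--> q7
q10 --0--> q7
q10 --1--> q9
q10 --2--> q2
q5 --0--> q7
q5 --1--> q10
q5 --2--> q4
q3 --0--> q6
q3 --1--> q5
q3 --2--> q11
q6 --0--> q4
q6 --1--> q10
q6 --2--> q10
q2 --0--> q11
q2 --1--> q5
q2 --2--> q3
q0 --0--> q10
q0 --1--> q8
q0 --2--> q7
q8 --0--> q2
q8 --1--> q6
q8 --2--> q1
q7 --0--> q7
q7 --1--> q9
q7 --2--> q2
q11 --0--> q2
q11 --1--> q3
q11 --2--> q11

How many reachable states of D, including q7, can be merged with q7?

First remove the unreachable states {q0,q1,q8,q12}; 9 states remain.
Initial partition by acceptance: {q5,q6,q9,q11} | {q2,q3,q4,q7,q10}.
Split {q5,q6,q9,q11} by δ(·,2) → {q5,q6} and {q9,q11}.
Refine {q2,q3,q4,q7,q10} on symbol 0: members go to different blocks, giving {q2,q4} and {q7,q10} and {q3}.
On input 0, block {q5,q6} splits into {q5} and {q6}.
The partition is now stable with 6 blocks: {q5} | {q2,q4} | {q9,q11} | {q7,q10} | {q3} | {q6}.
State q7 belongs to the block {q7,q10}, which has 2 states.

2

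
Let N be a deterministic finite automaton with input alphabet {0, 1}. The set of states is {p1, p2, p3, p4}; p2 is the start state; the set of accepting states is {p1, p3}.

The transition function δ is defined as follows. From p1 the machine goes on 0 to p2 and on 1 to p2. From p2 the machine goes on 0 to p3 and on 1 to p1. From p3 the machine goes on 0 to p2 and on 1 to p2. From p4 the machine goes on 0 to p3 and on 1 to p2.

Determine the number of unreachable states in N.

1

BFS from p2 reaches {p1, p2, p3}; the 1 state(s) p4 are never visited.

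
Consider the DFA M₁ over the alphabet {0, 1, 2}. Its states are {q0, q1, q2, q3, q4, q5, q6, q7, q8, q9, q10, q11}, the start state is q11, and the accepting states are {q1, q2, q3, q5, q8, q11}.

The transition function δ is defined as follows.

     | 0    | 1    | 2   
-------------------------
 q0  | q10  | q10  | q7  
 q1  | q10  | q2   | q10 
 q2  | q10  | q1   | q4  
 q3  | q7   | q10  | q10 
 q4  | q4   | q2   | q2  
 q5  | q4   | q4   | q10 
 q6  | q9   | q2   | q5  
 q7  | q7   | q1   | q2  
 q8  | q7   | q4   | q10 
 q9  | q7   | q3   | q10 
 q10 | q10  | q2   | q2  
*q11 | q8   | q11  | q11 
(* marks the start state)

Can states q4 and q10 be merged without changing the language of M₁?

States {q0,q3,q5,q6,q9} cannot be reached from the start state, so discard them.
Initial partition by acceptance: {q1,q2,q8,q11} | {q4,q7,q10}.
Split {q1,q2,q8,q11} by δ(·,0) → {q1,q2,q8} and {q11}.
Split {q1,q2,q8} by δ(·,1) → {q1,q2} and {q8}.
No further refinement is possible. Final partition (4 blocks): {q1,q2} | {q4,q7,q10} | {q11} | {q8}.
q4 and q10 lie in the same block of the stable partition, so they are equivalent — no string distinguishes them.

Yes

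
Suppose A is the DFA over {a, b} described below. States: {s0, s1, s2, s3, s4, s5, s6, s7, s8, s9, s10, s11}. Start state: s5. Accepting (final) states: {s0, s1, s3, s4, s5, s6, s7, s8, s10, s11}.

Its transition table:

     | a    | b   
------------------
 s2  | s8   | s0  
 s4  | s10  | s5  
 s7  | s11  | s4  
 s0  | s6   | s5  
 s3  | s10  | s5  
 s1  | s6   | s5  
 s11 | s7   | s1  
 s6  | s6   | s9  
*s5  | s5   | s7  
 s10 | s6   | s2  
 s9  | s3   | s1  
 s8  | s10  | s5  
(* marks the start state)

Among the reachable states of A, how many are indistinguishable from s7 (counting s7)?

All states are reachable from the start state.
Initial partition by acceptance: {s0,s1,s3,s4,s5,s6,s7,s8,s10,s11} | {s2,s9}.
Refine {s0,s1,s3,s4,s5,s6,s7,s8,s10,s11} on symbol b: members go to different blocks, giving {s0,s1,s3,s4,s5,s7,s8,s11} and {s6,s10}.
Refine {s0,s1,s3,s4,s5,s7,s8,s11} on symbol a: members go to different blocks, giving {s0,s1,s3,s4,s8} and {s5,s7,s11}.
On input b, block {s5,s7,s11} splits into {s7,s11} and {s5}.
No further refinement is possible. Final partition (5 blocks): {s0,s1,s3,s4,s8} | {s2,s9} | {s6,s10} | {s7,s11} | {s5}.
State s7 belongs to the block {s7,s11}, which has 2 states.

2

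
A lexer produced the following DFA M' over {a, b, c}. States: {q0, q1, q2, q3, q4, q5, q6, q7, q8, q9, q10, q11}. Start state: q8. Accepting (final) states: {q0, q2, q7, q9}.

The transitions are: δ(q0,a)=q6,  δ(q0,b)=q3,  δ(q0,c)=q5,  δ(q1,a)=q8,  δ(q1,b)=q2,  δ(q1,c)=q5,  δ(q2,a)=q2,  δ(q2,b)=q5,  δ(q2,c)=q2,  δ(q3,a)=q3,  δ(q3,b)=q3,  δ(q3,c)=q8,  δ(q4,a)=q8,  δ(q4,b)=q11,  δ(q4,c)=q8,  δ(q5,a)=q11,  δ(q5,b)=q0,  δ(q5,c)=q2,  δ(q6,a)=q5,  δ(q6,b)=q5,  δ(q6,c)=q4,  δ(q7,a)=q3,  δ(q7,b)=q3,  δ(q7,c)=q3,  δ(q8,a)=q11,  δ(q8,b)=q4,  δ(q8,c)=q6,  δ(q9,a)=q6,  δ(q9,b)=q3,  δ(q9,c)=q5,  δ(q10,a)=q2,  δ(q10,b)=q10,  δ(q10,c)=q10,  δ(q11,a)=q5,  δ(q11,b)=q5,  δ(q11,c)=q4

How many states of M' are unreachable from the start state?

BFS from q8 reaches {q0, q2, q3, q4, q5, q6, q8, q11}; the 4 state(s) q1, q7, q9, q10 are never visited.

4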